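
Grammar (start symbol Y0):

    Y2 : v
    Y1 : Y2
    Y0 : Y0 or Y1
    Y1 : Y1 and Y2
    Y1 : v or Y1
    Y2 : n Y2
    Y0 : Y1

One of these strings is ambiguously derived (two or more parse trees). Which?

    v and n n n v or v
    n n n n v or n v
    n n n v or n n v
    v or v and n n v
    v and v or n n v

v and n n n v or v: 1 tree
n n n n v or n v: 1 tree
n n n v or n n v: 1 tree
v or v and n n v: 3 trees
v and v or n n v: 1 tree

v or v and n n v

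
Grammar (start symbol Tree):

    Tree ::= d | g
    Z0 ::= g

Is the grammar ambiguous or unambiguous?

(Z0 is unreachable from Tree, so its rules don't affect L(Tree).) Restricted to the reachable nonterminals, every rule has the form A → t or A → t B, and no two rules for the same A share a first terminal. The grammar encodes a DFA — one run per string.

Unambiguous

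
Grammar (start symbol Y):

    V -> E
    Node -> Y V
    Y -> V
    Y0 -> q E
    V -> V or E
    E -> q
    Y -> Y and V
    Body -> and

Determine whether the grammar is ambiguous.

Unambiguous

Only Y, V, E are reachable from Y; ignoring the rest: Y → Y and V | V  ;  V → V or E | E  — a left-associative chain with E at the bottom. Each string factors uniquely by precedence.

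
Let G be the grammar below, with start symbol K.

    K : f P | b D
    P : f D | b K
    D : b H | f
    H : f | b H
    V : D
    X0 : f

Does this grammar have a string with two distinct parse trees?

Unambiguous

Only K, P, D, H are reachable from K; ignoring the rest: Each reachable nonterminal has at most one production per leading terminal, and all productions are right-linear; the derivation is determined token-by-token.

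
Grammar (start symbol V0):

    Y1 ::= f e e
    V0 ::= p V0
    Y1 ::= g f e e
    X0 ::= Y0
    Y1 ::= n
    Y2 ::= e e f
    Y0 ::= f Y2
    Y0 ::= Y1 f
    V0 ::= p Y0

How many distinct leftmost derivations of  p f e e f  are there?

2

Parse trees for p f e e f:
  [V0 p [Y0 f [Y2 e e f]]]
  [V0 p [Y0 [Y1 f e e] f]]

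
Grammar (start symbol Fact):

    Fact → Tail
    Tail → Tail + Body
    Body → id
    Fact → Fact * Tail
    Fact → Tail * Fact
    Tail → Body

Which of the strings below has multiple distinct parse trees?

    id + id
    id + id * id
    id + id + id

id + id: 1 tree
id + id * id: 2 trees
id + id + id: 1 tree

id + id * id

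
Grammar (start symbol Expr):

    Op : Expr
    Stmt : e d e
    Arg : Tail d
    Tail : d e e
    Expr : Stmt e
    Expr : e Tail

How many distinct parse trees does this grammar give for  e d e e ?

2

Parse trees for e d e e:
  [Expr [Stmt e d e] e]
  [Expr e [Tail d e e]]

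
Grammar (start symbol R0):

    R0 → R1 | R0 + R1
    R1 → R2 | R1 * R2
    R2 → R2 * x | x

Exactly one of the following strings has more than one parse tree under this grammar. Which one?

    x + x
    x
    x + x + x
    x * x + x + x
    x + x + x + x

x * x + x + x

x + x: 1 tree
x: 1 tree
x + x + x: 1 tree
x * x + x + x: 2 trees
x + x + x + x: 1 tree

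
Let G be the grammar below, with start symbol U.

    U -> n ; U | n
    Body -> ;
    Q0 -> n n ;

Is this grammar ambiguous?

(Body, Q0 are unreachable from U, so their rules don't affect L(U).) The reachable grammar is A → atom sep A | atom. Each atom is followed by either the separator (recurse) or end-of-string (stop) — no choice point.

Unambiguous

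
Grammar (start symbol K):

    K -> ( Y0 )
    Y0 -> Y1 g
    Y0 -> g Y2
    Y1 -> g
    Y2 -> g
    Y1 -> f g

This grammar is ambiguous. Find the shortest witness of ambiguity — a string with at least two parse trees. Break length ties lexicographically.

length 4: ( g g ) has 2 parse trees

Two derivations of ( g g ):
  K ⇒ ( Y0 ) ⇒ ( Y1 g ) ⇒ ( g g )
  K ⇒ ( Y0 ) ⇒ ( g Y2 ) ⇒ ( g g )

( g g )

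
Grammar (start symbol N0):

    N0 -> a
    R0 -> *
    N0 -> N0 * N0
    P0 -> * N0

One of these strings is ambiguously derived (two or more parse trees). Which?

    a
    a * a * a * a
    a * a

a * a * a * a

a: 1 tree
a * a * a * a: 5 trees
a * a: 1 tree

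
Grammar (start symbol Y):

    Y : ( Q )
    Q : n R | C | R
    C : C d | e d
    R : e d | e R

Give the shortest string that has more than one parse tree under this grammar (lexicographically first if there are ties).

( e d )

length 4: ( e d ) has 2 parse trees

Two derivations of ( e d ):
  Y ⇒ ( Q ) ⇒ ( C ) ⇒ ( e d )
  Y ⇒ ( Q ) ⇒ ( R ) ⇒ ( e d )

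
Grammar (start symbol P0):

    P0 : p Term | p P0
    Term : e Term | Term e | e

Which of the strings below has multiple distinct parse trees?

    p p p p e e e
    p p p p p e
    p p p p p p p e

p p p p e e e: 4 trees
p p p p p e: 1 tree
p p p p p p p e: 1 tree

p p p p e e e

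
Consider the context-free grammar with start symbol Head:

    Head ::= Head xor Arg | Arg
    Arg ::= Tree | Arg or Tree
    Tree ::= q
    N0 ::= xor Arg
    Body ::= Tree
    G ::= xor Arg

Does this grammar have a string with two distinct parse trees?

(N0, Body, G are unreachable from Head, so their rules don't affect L(Head).) This is a standard precedence ladder (Head over Arg over Tree), with each level left-recursive on its own operator ('xor' at Head, 'or' at Arg). That structure is LR(1), hence unambiguous.

Unambiguous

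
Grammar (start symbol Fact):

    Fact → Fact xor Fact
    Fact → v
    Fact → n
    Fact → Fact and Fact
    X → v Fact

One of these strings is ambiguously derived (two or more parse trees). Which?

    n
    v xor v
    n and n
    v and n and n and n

v and n and n and n

n: 1 tree
v xor v: 1 tree
n and n: 1 tree
v and n and n and n: 5 trees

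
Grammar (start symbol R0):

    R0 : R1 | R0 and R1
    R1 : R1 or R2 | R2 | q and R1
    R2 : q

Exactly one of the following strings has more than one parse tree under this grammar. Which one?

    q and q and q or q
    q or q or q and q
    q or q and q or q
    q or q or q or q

q and q and q or q

q and q and q or q: 7 trees
q or q or q and q: 1 tree
q or q and q or q: 1 tree
q or q or q or q: 1 tree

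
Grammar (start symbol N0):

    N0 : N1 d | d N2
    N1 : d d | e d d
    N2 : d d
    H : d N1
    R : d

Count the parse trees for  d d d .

2

Parse trees for d d d:
  [N0 [N1 d d] d]
  [N0 d [N2 d d]]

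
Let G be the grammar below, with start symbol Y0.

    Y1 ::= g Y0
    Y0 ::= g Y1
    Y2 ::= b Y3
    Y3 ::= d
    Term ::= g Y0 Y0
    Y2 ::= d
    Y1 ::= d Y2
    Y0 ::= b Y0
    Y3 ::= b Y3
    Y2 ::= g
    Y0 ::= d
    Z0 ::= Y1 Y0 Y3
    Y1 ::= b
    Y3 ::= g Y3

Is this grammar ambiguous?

Only Y0, Y1, Y2, Y3 are reachable from Y0; ignoring the rest: The reachable rules are right-linear with at most one rule per (nonterminal, next-terminal) pair. Each input token forces the next rule, so parsing is deterministic.

Unambiguous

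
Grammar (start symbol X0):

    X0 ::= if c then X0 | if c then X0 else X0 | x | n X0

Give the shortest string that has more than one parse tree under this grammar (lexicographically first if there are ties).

if c then if c then x else x

length 1: no string has ≥2 trees
length 2: no string has ≥2 trees
length 3: no string has ≥2 trees
length 4: no string has ≥2 trees
length 5: no string has ≥2 trees
length 6: no string has ≥2 trees
length 7: no string has ≥2 trees
length 8: no string has ≥2 trees
length 9: if c then if c then x else x has 2 parse trees

Two derivations of if c then if c then x else x:
  X0 ⇒ if c then X0 ⇒ if c then if c then X0 else X0 ⇒ if c then if c then x else X0 ⇒ if c then if c then x else x
  X0 ⇒ if c then X0 else X0 ⇒ if c then if c then X0 else X0 ⇒ if c then if c then x else X0 ⇒ if c then if c then x else x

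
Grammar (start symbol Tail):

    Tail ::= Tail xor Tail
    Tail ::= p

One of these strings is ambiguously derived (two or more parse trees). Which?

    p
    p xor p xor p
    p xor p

p: 1 tree
p xor p xor p: 2 trees
p xor p: 1 tree

p xor p xor p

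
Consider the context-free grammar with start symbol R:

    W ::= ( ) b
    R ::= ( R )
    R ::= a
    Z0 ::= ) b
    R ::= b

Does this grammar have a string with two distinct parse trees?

Unambiguous

Only R is reachable from R; ignoring the rest: L(R) is { openⁿ atom closeⁿ : n ≥ 0 }. The bracket depth fixes n, and the derivation is forced at every step.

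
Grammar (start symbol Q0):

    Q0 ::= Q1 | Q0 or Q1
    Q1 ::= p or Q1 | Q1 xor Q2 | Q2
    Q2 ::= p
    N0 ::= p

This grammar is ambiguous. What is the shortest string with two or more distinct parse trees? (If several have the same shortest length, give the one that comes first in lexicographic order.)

length 1: no string has ≥2 trees
length 3: p or p has 2 parse trees

Two derivations of p or p:
  Q0 ⇒ Q1 ⇒ p or Q1 ⇒ p or Q2 ⇒ p or p
  Q0 ⇒ Q0 or Q1 ⇒ Q1 or Q1 ⇒ Q2 or Q1 ⇒ p or Q1 ⇒ p or Q2 ⇒ p or p

p or p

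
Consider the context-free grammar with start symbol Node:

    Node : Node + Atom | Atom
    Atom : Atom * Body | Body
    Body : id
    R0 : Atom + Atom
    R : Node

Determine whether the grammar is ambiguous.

Unambiguous

(R0, R are unreachable from Node, so their rules don't affect L(Node).) Node → Node + Atom | Atom  ;  Atom → Atom * Body | Body  — a left-associative chain with Body at the bottom. Each string factors uniquely by precedence.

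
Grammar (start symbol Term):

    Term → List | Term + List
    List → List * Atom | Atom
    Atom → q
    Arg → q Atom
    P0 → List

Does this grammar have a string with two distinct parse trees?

Unambiguous

Only Term, List, Atom are reachable from Term; ignoring the rest: The grammar is stratified — Term handles '+' (left-recursive), List handles '*', Atom atoms. Each operator has a fixed associativity and precedence level, so every string has one parse.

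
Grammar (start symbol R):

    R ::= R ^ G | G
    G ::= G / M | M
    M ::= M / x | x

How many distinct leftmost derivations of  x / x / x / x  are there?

8

Parse trees for x / x / x / x:
  [R [G [G [M x]] / [M [M [M x] / x] / x]]]
  [R [G [G [G [M x]] / [M x]] / [M [M x] / x]]]
  [R [G [G [M [M x] / x]] / [M [M x] / x]]]
  [R [G [G [G [M x]] / [M [M x] / x]] / [M x]]]
  [R [G [G [G [G [M x]] / [M x]] / [M x]] / [M x]]]
  [R [G [G [G [M [M x] / x]] / [M x]] / [M x]]]
  [R [G [G [M [M [M x] / x] / x]] / [M x]]]
  [R [G [M [M [M [M x] / x] / x] / x]]]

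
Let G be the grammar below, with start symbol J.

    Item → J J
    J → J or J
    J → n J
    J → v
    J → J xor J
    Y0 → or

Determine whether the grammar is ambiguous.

Ambiguous

Witness: n v or v

Derivation 1: J ⇒ J or J ⇒ n J or J ⇒ n v or J ⇒ n v or v
Derivation 2: J ⇒ n J ⇒ n J or J ⇒ n v or J ⇒ n v or v

Two distinct leftmost derivations for the same string.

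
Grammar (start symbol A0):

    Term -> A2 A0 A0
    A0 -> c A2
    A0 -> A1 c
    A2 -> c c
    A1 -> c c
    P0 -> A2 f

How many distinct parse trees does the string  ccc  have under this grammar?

2

Parse trees for ccc:
  [A0 c [A2 c c]]
  [A0 [A1 c c] c]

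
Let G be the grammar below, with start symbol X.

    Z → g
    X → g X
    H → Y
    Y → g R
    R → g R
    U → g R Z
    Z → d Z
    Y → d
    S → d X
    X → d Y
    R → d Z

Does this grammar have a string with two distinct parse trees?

(S, U, H are unreachable from X, so their rules don't affect L(X).) The reachable rules are right-linear with at most one rule per (nonterminal, next-terminal) pair. Each input token forces the next rule, so parsing is deterministic.

Unambiguous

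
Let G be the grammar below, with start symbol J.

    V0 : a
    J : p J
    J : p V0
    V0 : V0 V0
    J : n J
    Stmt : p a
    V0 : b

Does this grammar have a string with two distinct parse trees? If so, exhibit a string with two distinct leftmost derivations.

Witness: p a a a

Derivation 1: J ⇒ p V0 ⇒ p V0 V0 ⇒ p a V0 ⇒ p a V0 V0 ⇒ p a a V0 ⇒ p a a a
Derivation 2: J ⇒ p V0 ⇒ p V0 V0 ⇒ p V0 V0 V0 ⇒ p a V0 V0 ⇒ p a a V0 ⇒ p a a a

Two distinct leftmost derivations for the same string.

Ambiguous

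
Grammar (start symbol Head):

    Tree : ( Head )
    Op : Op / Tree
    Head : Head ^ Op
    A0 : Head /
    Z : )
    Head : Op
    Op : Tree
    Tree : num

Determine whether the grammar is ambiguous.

(Z, A0 are unreachable from Head, so their rules don't affect L(Head).) The grammar is stratified — Head handles '^' (left-recursive), Op handles '/', Tree atoms. Each operator has a fixed associativity and precedence level, so every string has one parse.

Unambiguous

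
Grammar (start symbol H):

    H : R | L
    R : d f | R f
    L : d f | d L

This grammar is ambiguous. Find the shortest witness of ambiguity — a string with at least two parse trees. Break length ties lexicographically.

length 2: d f has 2 parse trees

Two derivations of d f:
  H ⇒ R ⇒ d f
  H ⇒ L ⇒ d f

d f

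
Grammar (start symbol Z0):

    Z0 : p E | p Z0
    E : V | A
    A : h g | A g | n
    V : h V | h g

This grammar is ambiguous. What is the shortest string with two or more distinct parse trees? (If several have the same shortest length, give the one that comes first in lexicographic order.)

length 2: no string has ≥2 trees
length 3: p h g has 2 parse trees

Two derivations of p h g:
  Z0 ⇒ p E ⇒ p V ⇒ p h g
  Z0 ⇒ p E ⇒ p A ⇒ p h g

p h g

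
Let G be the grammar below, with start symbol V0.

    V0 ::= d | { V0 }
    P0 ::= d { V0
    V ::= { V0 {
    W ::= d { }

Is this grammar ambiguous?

Unambiguous

(P0, V, W are unreachable from V0, so their rules don't affect L(V0).) L(V0) is { openⁿ atom closeⁿ : n ≥ 0 }. The bracket depth fixes n, and the derivation is forced at every step.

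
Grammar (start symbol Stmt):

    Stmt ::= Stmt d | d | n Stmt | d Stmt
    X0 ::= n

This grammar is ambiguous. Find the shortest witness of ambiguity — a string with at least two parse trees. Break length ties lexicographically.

d d

length 1: no string has ≥2 trees
length 2: d d has 2 parse trees

Two derivations of d d:
  Stmt ⇒ Stmt d ⇒ d d
  Stmt ⇒ d Stmt ⇒ d d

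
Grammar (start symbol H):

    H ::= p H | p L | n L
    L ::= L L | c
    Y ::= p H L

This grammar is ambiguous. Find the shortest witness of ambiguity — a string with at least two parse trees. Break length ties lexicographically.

n c c c

length 2: no string has ≥2 trees
length 3: no string has ≥2 trees
length 4: n c c c has 2 parse trees

Two derivations of n c c c:
  H ⇒ n L ⇒ n L L ⇒ n L L L ⇒ n c L L ⇒ n c c L ⇒ n c c c
  H ⇒ n L ⇒ n L L ⇒ n c L ⇒ n c L L ⇒ n c c L ⇒ n c c c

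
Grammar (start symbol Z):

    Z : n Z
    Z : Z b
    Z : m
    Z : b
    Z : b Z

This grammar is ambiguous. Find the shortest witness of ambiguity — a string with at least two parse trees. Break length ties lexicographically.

length 1: no string has ≥2 trees
length 2: b b has 2 parse trees

Two derivations of b b:
  Z ⇒ Z b ⇒ b b
  Z ⇒ b Z ⇒ b b

b b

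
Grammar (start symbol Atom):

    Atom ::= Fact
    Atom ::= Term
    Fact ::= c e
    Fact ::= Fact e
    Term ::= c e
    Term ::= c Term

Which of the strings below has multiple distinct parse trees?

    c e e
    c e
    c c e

c e e: 1 tree
c e: 2 trees
c c e: 1 tree

c e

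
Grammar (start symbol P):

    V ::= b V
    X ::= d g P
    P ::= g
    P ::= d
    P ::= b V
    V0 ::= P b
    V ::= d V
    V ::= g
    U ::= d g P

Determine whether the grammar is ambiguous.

Only P, V are reachable from P; ignoring the rest: Each reachable nonterminal has at most one production per leading terminal, and all productions are right-linear; the derivation is determined token-by-token.

Unambiguous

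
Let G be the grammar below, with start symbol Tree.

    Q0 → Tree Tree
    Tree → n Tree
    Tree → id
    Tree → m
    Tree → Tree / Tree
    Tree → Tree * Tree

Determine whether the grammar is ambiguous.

Ambiguous

Witness: n id * id

Derivation 1: Tree ⇒ n Tree ⇒ n Tree * Tree ⇒ n id * Tree ⇒ n id * id
Derivation 2: Tree ⇒ Tree * Tree ⇒ n Tree * Tree ⇒ n id * Tree ⇒ n id * id

Two distinct leftmost derivations for the same string.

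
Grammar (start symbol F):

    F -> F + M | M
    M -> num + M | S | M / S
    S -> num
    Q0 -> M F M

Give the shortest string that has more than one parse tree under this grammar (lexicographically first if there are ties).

num + num

length 1: no string has ≥2 trees
length 3: num + num has 2 parse trees

Two derivations of num + num:
  F ⇒ F + M ⇒ M + M ⇒ S + M ⇒ num + M ⇒ num + S ⇒ num + num
  F ⇒ M ⇒ num + M ⇒ num + S ⇒ num + num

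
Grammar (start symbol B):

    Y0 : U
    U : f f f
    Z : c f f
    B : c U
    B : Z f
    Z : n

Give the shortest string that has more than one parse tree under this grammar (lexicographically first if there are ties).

c f f f

length 2: no string has ≥2 trees
length 4: c f f f has 2 parse trees

Two derivations of c f f f:
  B ⇒ c U ⇒ c f f f
  B ⇒ Z f ⇒ c f f f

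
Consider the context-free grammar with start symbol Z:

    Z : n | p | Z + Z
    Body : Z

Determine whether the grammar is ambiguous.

Ambiguous

Witness: n + n + n

Derivation 1: Z ⇒ Z + Z ⇒ n + Z ⇒ n + Z + Z ⇒ n + n + Z ⇒ n + n + n
Derivation 2: Z ⇒ Z + Z ⇒ Z + Z + Z ⇒ n + Z + Z ⇒ n + n + Z ⇒ n + n + n

Two distinct leftmost derivations for the same string.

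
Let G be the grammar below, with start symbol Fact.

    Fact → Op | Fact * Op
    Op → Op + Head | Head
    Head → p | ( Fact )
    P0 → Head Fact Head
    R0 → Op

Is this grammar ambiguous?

Only Fact, Op, Head are reachable from Fact; ignoring the rest: This is a standard precedence ladder (Fact over Op over Head), with each level left-recursive on its own operator ('*' at Fact, '+' at Op). That structure is LR(1), hence unambiguous.

Unambiguous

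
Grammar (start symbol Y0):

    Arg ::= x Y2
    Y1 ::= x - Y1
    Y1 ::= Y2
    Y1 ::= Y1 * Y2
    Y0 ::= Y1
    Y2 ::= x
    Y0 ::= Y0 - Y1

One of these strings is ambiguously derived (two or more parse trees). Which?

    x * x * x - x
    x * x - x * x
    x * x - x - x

x * x - x - x

x * x * x - x: 1 tree
x * x - x * x: 1 tree
x * x - x - x: 2 trees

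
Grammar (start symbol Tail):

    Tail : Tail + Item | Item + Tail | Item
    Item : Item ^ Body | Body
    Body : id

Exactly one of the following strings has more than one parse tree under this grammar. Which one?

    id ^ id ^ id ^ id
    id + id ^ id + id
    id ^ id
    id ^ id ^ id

id ^ id ^ id ^ id: 1 tree
id + id ^ id + id: 4 trees
id ^ id: 1 tree
id ^ id ^ id: 1 tree

id + id ^ id + id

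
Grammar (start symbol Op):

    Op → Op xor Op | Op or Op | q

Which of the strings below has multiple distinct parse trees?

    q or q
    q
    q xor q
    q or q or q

q or q or q

q or q: 1 tree
q: 1 tree
q xor q: 1 tree
q or q or q: 2 trees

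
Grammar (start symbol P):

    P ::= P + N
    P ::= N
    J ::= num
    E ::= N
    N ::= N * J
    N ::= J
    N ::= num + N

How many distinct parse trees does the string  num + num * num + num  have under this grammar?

3

Parse trees for num + num * num + num:
  [P [P [P [N [J num]]] + [N [N [J num]] * [J num]]] + [N [J num]]]
  [P [P [N [N num + [N [J num]]] * [J num]]] + [N [J num]]]
  [P [P [N num + [N [N [J num]] * [J num]]]] + [N [J num]]]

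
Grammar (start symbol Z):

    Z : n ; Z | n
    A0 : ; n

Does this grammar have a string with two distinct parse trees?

Unambiguous

(A0 is unreachable from Z, so its rules don't affect L(Z).) The reachable grammar is A → atom sep A | atom. Each atom is followed by either the separator (recurse) or end-of-string (stop) — no choice point.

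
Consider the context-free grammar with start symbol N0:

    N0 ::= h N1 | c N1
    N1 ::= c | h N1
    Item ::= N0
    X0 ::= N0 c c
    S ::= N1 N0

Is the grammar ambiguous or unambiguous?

Only N0, N1 are reachable from N0; ignoring the rest: Each reachable nonterminal has at most one production per leading terminal, and all productions are right-linear; the derivation is determined token-by-token.

Unambiguous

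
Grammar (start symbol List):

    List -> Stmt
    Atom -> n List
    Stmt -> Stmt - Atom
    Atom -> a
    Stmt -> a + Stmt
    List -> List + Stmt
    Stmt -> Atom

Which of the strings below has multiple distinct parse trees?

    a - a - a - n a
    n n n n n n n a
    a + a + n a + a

a - a - a - n a: 1 tree
n n n n n n n a: 1 tree
a + a + n a + a: 12 trees

a + a + n a + a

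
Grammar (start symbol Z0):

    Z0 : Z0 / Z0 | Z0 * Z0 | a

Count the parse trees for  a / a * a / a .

Parse trees for a / a * a / a:
  [Z0 [Z0 a] / [Z0 [Z0 [Z0 a] * [Z0 a]] / [Z0 a]]]
  [Z0 [Z0 a] / [Z0 [Z0 a] * [Z0 [Z0 a] / [Z0 a]]]]
  [Z0 [Z0 [Z0 a] / [Z0 [Z0 a] * [Z0 a]]] / [Z0 a]]
  [Z0 [Z0 [Z0 [Z0 a] / [Z0 a]] * [Z0 a]] / [Z0 a]]
  [Z0 [Z0 [Z0 a] / [Z0 a]] * [Z0 [Z0 a] / [Z0 a]]]

5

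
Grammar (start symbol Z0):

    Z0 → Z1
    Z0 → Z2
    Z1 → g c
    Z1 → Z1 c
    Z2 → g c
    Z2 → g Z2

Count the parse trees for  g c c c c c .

Parse trees for g c c c c c:
  [Z0 [Z1 [Z1 [Z1 [Z1 [Z1 g c] c] c] c] c]]

1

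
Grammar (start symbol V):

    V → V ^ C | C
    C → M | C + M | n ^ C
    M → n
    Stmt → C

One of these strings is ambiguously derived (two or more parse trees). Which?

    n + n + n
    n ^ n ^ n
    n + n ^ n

n + n + n: 1 tree
n ^ n ^ n: 4 trees
n + n ^ n: 1 tree

n ^ n ^ n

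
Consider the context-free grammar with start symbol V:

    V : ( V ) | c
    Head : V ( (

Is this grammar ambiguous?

Unambiguous

(Head is unreachable from V, so its rules don't affect L(V).) L(V) is { openⁿ atom closeⁿ : n ≥ 0 }. The bracket depth fixes n, and the derivation is forced at every step.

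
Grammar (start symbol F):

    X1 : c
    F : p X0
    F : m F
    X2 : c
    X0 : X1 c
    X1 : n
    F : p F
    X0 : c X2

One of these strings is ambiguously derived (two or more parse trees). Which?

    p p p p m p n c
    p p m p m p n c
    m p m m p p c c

m p m m p p c c

p p p p m p n c: 1 tree
p p m p m p n c: 1 tree
m p m m p p c c: 2 trees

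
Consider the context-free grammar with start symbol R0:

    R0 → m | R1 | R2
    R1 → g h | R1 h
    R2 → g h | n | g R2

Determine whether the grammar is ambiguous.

Witness: g h

Derivation 1: R0 ⇒ R1 ⇒ g h
Derivation 2: R0 ⇒ R2 ⇒ g h

Two distinct leftmost derivations for the same string.

Ambiguous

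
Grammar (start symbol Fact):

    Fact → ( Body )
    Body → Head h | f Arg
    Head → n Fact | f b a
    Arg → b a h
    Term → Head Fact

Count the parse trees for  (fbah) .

Parse trees for (fbah):
  [Fact ( [Body [Head f b a] h] )]
  [Fact ( [Body f [Arg b a h]] )]

2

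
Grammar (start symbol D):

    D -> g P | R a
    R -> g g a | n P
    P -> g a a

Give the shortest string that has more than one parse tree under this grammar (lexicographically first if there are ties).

g g a a

length 4: g g a a has 2 parse trees

Two derivations of g g a a:
  D ⇒ g P ⇒ g g a a
  D ⇒ R a ⇒ g g a a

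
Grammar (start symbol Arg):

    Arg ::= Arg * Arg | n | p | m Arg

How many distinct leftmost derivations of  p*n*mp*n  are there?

7

Parse trees for p*n*mp*n:
  [Arg [Arg p] * [Arg [Arg n] * [Arg [Arg m [Arg p]] * [Arg n]]]]
  [Arg [Arg p] * [Arg [Arg n] * [Arg m [Arg [Arg p] * [Arg n]]]]]
  [Arg [Arg p] * [Arg [Arg [Arg n] * [Arg m [Arg p]]] * [Arg n]]]
  [Arg [Arg [Arg p] * [Arg n]] * [Arg [Arg m [Arg p]] * [Arg n]]]
  [Arg [Arg [Arg p] * [Arg n]] * [Arg m [Arg [Arg p] * [Arg n]]]]
  [Arg [Arg [Arg p] * [Arg [Arg n] * [Arg m [Arg p]]]] * [Arg n]]
  [Arg [Arg [Arg [Arg p] * [Arg n]] * [Arg m [Arg p]]] * [Arg n]]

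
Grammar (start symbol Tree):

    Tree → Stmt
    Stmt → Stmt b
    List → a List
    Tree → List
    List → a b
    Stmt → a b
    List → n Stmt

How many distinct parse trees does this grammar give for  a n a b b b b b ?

1

Parse trees for a n a b b b b b:
  [Tree [List a [List n [Stmt [Stmt [Stmt [Stmt [Stmt a b] b] b] b] b]]]]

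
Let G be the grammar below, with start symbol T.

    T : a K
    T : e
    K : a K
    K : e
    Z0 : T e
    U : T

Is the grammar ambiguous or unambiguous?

Only T, K are reachable from T; ignoring the rest: Restricted to the reachable nonterminals, every rule has the form A → t or A → t B, and no two rules for the same A share a first terminal. The grammar encodes a DFA — one run per string.

Unambiguous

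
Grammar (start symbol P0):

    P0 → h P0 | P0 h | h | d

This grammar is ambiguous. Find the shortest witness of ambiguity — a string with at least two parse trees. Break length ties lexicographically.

h h

length 1: no string has ≥2 trees
length 2: h h has 2 parse trees

Two derivations of h h:
  P0 ⇒ h P0 ⇒ h h
  P0 ⇒ P0 h ⇒ h h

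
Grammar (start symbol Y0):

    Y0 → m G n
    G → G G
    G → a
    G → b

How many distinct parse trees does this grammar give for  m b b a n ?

2

Parse trees for m b b a n:
  [Y0 m [G [G b] [G [G b] [G a]]] n]
  [Y0 m [G [G [G b] [G b]] [G a]] n]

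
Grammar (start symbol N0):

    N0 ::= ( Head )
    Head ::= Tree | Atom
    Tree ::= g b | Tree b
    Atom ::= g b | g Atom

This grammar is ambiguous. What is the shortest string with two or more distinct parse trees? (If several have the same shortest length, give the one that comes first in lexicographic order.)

length 4: ( g b ) has 2 parse trees

Two derivations of ( g b ):
  N0 ⇒ ( Head ) ⇒ ( Tree ) ⇒ ( g b )
  N0 ⇒ ( Head ) ⇒ ( Atom ) ⇒ ( g b )

( g b )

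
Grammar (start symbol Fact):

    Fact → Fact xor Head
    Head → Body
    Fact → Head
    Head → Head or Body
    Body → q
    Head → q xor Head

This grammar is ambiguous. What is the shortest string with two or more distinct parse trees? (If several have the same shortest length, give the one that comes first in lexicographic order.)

q xor q

length 1: no string has ≥2 trees
length 3: q xor q has 2 parse trees

Two derivations of q xor q:
  Fact ⇒ Fact xor Head ⇒ Head xor Head ⇒ Body xor Head ⇒ q xor Head ⇒ q xor Body ⇒ q xor q
  Fact ⇒ Head ⇒ q xor Head ⇒ q xor Body ⇒ q xor q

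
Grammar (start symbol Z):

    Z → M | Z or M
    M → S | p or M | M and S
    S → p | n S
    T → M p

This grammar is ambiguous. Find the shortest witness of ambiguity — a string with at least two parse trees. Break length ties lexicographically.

p or p

length 1: no string has ≥2 trees
length 2: no string has ≥2 trees
length 3: p or p has 2 parse trees

Two derivations of p or p:
  Z ⇒ M ⇒ p or M ⇒ p or S ⇒ p or p
  Z ⇒ Z or M ⇒ M or M ⇒ S or M ⇒ p or M ⇒ p or S ⇒ p or p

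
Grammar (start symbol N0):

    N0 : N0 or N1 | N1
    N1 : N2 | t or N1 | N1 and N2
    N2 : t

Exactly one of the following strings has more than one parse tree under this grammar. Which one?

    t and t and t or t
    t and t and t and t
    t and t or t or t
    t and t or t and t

t and t and t or t: 1 tree
t and t and t and t: 1 tree
t and t or t or t: 2 trees
t and t or t and t: 1 tree

t and t or t or t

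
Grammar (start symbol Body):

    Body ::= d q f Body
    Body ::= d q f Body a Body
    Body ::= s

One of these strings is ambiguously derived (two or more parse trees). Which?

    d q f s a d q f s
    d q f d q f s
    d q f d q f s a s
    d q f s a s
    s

d q f s a d q f s: 1 tree
d q f d q f s: 1 tree
d q f d q f s a s: 2 trees
d q f s a s: 1 tree
s: 1 tree

d q f d q f s a s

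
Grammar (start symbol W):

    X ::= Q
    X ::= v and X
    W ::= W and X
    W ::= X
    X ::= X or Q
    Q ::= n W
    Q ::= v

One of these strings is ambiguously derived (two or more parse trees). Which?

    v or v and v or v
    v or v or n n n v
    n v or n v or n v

v or v and v or v: 1 tree
v or v or n n n v: 1 tree
n v or n v or n v: 5 trees

n v or n v or n v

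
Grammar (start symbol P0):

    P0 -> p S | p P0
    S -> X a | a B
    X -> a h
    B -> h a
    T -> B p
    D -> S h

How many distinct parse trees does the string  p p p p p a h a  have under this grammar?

2

Parse trees for p p p p p a h a:
  [P0 p [P0 p [P0 p [P0 p [P0 p [S [X a h] a]]]]]]
  [P0 p [P0 p [P0 p [P0 p [P0 p [S a [B h a]]]]]]]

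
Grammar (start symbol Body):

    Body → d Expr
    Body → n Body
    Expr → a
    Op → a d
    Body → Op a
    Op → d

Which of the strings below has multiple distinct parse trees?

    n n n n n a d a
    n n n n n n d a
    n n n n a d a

n n n n n a d a: 1 tree
n n n n n n d a: 2 trees
n n n n a d a: 1 tree

n n n n n n d a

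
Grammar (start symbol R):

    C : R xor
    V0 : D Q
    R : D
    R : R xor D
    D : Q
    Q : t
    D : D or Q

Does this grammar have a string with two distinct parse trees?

Unambiguous

(C, V0 are unreachable from R, so their rules don't affect L(R).) This is a standard precedence ladder (R over D over Q), with each level left-recursive on its own operator ('xor' at R, 'or' at D). That structure is LR(1), hence unambiguous.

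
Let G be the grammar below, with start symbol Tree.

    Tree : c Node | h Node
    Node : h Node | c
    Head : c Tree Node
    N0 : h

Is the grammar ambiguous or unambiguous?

Only Tree, Node are reachable from Tree; ignoring the rest: Restricted to the reachable nonterminals, every rule has the form A → t or A → t B, and no two rules for the same A share a first terminal. The grammar encodes a DFA — one run per string.

Unambiguous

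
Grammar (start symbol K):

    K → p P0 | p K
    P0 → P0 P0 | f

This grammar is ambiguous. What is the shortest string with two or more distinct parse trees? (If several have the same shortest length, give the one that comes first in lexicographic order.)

length 2: no string has ≥2 trees
length 3: no string has ≥2 trees
length 4: p f f f has 2 parse trees

Two derivations of p f f f:
  K ⇒ p P0 ⇒ p P0 P0 ⇒ p P0 P0 P0 ⇒ p f P0 P0 ⇒ p f f P0 ⇒ p f f f
  K ⇒ p P0 ⇒ p P0 P0 ⇒ p f P0 ⇒ p f P0 P0 ⇒ p f f P0 ⇒ p f f f

p f f f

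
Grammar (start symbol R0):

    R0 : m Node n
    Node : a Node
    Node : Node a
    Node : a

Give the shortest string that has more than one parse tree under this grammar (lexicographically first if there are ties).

m a a n

length 3: no string has ≥2 trees
length 4: m a a n has 2 parse trees

Two derivations of m a a n:
  R0 ⇒ m Node n ⇒ m a Node n ⇒ m a a n
  R0 ⇒ m Node n ⇒ m Node a n ⇒ m a a n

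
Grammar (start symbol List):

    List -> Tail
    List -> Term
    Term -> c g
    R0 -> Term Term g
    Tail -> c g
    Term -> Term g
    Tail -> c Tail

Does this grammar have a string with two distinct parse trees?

Witness: c g

Derivation 1: List ⇒ Tail ⇒ c g
Derivation 2: List ⇒ Term ⇒ c g

Two distinct leftmost derivations for the same string.

Ambiguous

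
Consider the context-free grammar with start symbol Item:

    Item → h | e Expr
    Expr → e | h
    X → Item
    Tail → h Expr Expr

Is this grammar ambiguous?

Only Item, Expr are reachable from Item; ignoring the rest: The reachable rules are right-linear with at most one rule per (nonterminal, next-terminal) pair. Each input token forces the next rule, so parsing is deterministic.

Unambiguous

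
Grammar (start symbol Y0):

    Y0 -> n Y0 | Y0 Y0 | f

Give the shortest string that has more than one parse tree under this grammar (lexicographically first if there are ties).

length 1: no string has ≥2 trees
length 2: no string has ≥2 trees
length 3: f f f has 2 parse trees

Two derivations of f f f:
  Y0 ⇒ Y0 Y0 ⇒ Y0 Y0 Y0 ⇒ f Y0 Y0 ⇒ f f Y0 ⇒ f f f
  Y0 ⇒ Y0 Y0 ⇒ f Y0 ⇒ f Y0 Y0 ⇒ f f Y0 ⇒ f f f

f f f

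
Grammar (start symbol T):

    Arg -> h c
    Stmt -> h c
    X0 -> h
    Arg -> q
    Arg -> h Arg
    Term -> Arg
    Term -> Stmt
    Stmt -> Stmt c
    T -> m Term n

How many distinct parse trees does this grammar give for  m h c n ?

Parse trees for m h c n:
  [T m [Term [Arg h c]] n]
  [T m [Term [Stmt h c]] n]

2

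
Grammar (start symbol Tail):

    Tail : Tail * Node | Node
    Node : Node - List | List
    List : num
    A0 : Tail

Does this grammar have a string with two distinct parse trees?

(A0 is unreachable from Tail, so its rules don't affect L(Tail).) Tail → Tail * Node | Node  ;  Node → Node - List | List  — a left-associative chain with List at the bottom. Each string factors uniquely by precedence.

Unambiguous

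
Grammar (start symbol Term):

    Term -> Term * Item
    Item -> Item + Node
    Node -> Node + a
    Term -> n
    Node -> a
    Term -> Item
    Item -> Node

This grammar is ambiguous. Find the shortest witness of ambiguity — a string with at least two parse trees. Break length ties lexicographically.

a + a

length 1: no string has ≥2 trees
length 3: a + a has 2 parse trees

Two derivations of a + a:
  Term ⇒ Item ⇒ Item + Node ⇒ Node + Node ⇒ a + Node ⇒ a + a
  Term ⇒ Item ⇒ Node ⇒ Node + a ⇒ a + a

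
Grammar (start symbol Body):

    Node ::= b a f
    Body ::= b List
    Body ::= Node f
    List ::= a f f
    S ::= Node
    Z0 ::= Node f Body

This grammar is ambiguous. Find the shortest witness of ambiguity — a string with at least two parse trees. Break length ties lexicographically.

b a f f

length 4: b a f f has 2 parse trees

Two derivations of b a f f:
  Body ⇒ b List ⇒ b a f f
  Body ⇒ Node f ⇒ b a f f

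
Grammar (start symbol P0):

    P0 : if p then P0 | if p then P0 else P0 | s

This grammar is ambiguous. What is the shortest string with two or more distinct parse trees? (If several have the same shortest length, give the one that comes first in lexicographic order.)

length 1: no string has ≥2 trees
length 4: no string has ≥2 trees
length 6: no string has ≥2 trees
length 7: no string has ≥2 trees
length 9: if p then if p then s else s has 2 parse trees

Two derivations of if p then if p then s else s:
  P0 ⇒ if p then P0 ⇒ if p then if p then P0 else P0 ⇒ if p then if p then s else P0 ⇒ if p then if p then s else s
  P0 ⇒ if p then P0 else P0 ⇒ if p then if p then P0 else P0 ⇒ if p then if p then s else P0 ⇒ if p then if p then s else s

if p then if p then s else s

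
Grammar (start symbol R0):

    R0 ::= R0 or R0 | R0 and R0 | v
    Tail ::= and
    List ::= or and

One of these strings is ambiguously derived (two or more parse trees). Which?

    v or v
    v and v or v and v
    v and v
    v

v or v: 1 tree
v and v or v and v: 5 trees
v and v: 1 tree
v: 1 tree

v and v or v and v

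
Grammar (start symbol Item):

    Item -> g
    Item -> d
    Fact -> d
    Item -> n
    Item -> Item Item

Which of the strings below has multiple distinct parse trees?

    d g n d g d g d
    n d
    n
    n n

d g n d g d g d: 429 trees
n d: 1 tree
n: 1 tree
n n: 1 tree

d g n d g d g d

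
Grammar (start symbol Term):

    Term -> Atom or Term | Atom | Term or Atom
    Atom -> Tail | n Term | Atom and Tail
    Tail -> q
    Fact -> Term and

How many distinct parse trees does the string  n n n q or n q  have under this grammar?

8

Parse trees for n n n q or n q:
  [Term [Atom n [Term [Atom n [Term [Atom n [Term [Atom [Tail q]]]]]]]] or [Term [Atom n [Term [Atom [Tail q]]]]]]
  [Term [Atom n [Term [Atom n [Term [Atom n [Term [Atom [Tail q]]]]]] or [Term [Atom n [Term [Atom [Tail q]]]]]]]]
  [Term [Atom n [Term [Atom n [Term [Atom n [Term [Atom [Tail q]]]] or [Term [Atom n [Term [Atom [Tail q]]]]]]]]]]
  [Term [Atom n [Term [Atom n [Term [Atom n [Term [Atom [Tail q]] or [Term [Atom n [Term [Atom [Tail q]]]]]]]]]]]]
  [Term [Atom n [Term [Atom n [Term [Atom n [Term [Term [Atom [Tail q]]] or [Atom n [Term [Atom [Tail q]]]]]]]]]]]
  [Term [Atom n [Term [Atom n [Term [Term [Atom n [Term [Atom [Tail q]]]]] or [Atom n [Term [Atom [Tail q]]]]]]]]]
  [Term [Atom n [Term [Term [Atom n [Term [Atom n [Term [Atom [Tail q]]]]]]] or [Atom n [Term [Atom [Tail q]]]]]]]
  [Term [Term [Atom n [Term [Atom n [Term [Atom n [Term [Atom [Tail q]]]]]]]]] or [Atom n [Term [Atom [Tail q]]]]]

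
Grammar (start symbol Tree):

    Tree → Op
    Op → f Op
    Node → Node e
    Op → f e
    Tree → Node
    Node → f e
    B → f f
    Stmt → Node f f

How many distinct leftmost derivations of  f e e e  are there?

1

Parse trees for f e e e:
  [Tree [Node [Node [Node f e] e] e]]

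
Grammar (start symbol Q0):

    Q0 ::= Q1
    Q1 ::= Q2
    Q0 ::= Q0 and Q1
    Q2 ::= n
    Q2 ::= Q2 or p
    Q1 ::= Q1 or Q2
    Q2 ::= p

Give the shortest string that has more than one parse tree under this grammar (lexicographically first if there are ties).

n or p

length 1: no string has ≥2 trees
length 3: n or p has 2 parse trees

Two derivations of n or p:
  Q0 ⇒ Q1 ⇒ Q2 ⇒ Q2 or p ⇒ n or p
  Q0 ⇒ Q1 ⇒ Q1 or Q2 ⇒ Q2 or Q2 ⇒ n or Q2 ⇒ n or p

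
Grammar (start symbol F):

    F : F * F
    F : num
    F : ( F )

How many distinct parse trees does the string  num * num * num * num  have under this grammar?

Parse trees for num * num * num * num:
  [F [F num] * [F [F num] * [F [F num] * [F num]]]]
  [F [F num] * [F [F [F num] * [F num]] * [F num]]]
  [F [F [F num] * [F num]] * [F [F num] * [F num]]]
  [F [F [F num] * [F [F num] * [F num]]] * [F num]]
  [F [F [F [F num] * [F num]] * [F num]] * [F num]]

5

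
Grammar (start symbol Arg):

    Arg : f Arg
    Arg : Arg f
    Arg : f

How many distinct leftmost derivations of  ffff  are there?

8

Parse trees for ffff:
  [Arg f [Arg f [Arg f [Arg f]]]]
  [Arg f [Arg f [Arg [Arg f] f]]]
  [Arg f [Arg [Arg f [Arg f]] f]]
  [Arg f [Arg [Arg [Arg f] f] f]]
  [Arg [Arg f [Arg f [Arg f]]] f]
  [Arg [Arg f [Arg [Arg f] f]] f]
  [Arg [Arg [Arg f [Arg f]] f] f]
  [Arg [Arg [Arg [Arg f] f] f] f]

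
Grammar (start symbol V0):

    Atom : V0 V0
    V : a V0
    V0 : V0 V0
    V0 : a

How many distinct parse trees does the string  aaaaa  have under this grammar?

14

Parse trees for aaaaa (showing first 6 of 14):
  [V0 [V0 a] [V0 [V0 a] [V0 [V0 a] [V0 [V0 a] [V0 a]]]]]
  [V0 [V0 a] [V0 [V0 a] [V0 [V0 [V0 a] [V0 a]] [V0 a]]]]
  [V0 [V0 a] [V0 [V0 [V0 a] [V0 a]] [V0 [V0 a] [V0 a]]]]
  [V0 [V0 a] [V0 [V0 [V0 a] [V0 [V0 a] [V0 a]]] [V0 a]]]
  [V0 [V0 a] [V0 [V0 [V0 [V0 a] [V0 a]] [V0 a]] [V0 a]]]
  [V0 [V0 [V0 a] [V0 a]] [V0 [V0 a] [V0 [V0 a] [V0 a]]]]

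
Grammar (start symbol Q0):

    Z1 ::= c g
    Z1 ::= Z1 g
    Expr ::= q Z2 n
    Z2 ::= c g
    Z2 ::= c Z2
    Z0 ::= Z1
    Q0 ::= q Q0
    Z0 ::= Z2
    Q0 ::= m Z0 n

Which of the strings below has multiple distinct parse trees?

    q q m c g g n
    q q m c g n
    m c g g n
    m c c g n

q q m c g g n: 1 tree
q q m c g n: 2 trees
m c g g n: 1 tree
m c c g n: 1 tree

q q m c g n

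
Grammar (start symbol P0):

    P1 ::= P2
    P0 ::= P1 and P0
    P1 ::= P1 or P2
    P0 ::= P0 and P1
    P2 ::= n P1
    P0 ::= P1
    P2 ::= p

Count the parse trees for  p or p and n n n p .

2

Parse trees for p or p and n n n p:
  [P0 [P1 [P1 [P2 p]] or [P2 p]] and [P0 [P1 [P2 n [P1 [P2 n [P1 [P2 n [P1 [P2 p]]]]]]]]]]
  [P0 [P0 [P1 [P1 [P2 p]] or [P2 p]]] and [P1 [P2 n [P1 [P2 n [P1 [P2 n [P1 [P2 p]]]]]]]]]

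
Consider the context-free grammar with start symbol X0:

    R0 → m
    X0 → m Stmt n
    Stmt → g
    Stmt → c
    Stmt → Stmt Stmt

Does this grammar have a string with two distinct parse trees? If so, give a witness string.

Ambiguous

Witness: m c c c n

Derivation 1: X0 ⇒ m Stmt n ⇒ m Stmt Stmt n ⇒ m c Stmt n ⇒ m c Stmt Stmt n ⇒ m c c Stmt n ⇒ m c c c n
Derivation 2: X0 ⇒ m Stmt n ⇒ m Stmt Stmt n ⇒ m Stmt Stmt Stmt n ⇒ m c Stmt Stmt n ⇒ m c c Stmt n ⇒ m c c c n

Two distinct leftmost derivations for the same string.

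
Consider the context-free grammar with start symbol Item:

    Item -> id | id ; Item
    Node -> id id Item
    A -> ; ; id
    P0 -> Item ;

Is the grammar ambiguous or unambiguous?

Only Item is reachable from Item; ignoring the rest: Right-recursive list with a separator: after each atom, whether the separator follows determines the rule. One parse per string.

Unambiguous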